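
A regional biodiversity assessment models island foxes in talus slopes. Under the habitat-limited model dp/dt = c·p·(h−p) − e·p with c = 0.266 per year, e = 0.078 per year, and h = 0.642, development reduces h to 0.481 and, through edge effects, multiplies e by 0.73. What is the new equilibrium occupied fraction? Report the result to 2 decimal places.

Before: p* = h − e/c = 0.642 − 0.078/0.266 = 0.642 − 0.2932 = 0.3488.
After: c = 0.266, e = 0.05694, h = 0.481; p* = 0.481 − 0.05694/0.266 = 0.2669.

0.27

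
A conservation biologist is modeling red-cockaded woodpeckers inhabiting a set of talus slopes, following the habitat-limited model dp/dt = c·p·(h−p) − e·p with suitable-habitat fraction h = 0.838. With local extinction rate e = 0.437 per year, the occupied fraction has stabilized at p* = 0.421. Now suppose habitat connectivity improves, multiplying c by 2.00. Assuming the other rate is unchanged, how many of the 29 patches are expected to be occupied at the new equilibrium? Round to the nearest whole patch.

18

Balance c(h−p*) = e gives c = e/(0.838 − 0.42100) = 0.437/0.41700 = 1.04796.
New p* = 0.838 − e/c = 0.838 − 0.43700/2.09592 = 0.62950.
Expected occupied = 29 × 0.62950 = 18.26 ≈ 18.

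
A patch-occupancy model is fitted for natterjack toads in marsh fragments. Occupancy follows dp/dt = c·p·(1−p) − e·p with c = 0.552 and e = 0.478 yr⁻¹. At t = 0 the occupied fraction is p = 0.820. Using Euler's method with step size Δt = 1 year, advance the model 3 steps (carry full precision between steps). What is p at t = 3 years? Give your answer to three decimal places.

Update rule: p ← p + [c·p·(1−p) − e·p]·Δt with Δt = 1.
step 1: Δp = -0.31048, p = 0.50952
step 2: Δp = -0.10560, p = 0.40392
step 3: Δp = -0.06017, p = 0.34375

0.344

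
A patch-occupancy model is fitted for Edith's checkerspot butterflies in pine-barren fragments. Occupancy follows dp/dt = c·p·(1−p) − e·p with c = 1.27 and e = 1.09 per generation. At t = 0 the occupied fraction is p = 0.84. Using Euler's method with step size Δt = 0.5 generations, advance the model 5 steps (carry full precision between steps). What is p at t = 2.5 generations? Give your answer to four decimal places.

0.2566

Update rule: p ← p + [c·p·(1−p) − e·p]·Δt with Δt = 0.5.
t = 0.5: p = 0.84000 + (-0.37246) = 0.46754
t = 1: p = 0.46754 + (-0.09673) = 0.37081
t = 1.5: p = 0.37081 + (-0.05394) = 0.31687
t = 2: p = 0.31687 + (-0.03524) = 0.28163
t = 2.5: p = 0.28163 + (-0.02502) = 0.25661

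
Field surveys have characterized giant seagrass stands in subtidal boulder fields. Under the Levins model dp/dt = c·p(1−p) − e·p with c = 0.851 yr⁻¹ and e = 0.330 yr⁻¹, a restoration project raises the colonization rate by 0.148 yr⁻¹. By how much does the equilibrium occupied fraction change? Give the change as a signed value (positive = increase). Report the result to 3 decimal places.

0.057

Before: p* = 1 − 0.330/0.851 = 0.6122.
After the change, c = 0.999, e = 0.33, so p* = 1 − 0.33/0.999 = 0.6697.
Δp* = 0.6697 − 0.6122 = +0.0574.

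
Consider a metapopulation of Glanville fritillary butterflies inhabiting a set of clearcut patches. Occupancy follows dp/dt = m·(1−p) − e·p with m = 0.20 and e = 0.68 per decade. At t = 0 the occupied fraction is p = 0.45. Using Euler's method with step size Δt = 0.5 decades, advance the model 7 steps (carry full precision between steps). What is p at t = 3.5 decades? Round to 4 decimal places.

0.2311

Update rule: p ← p + [m·(1−p) − e·p]·Δt with Δt = 0.5.
p: 0.45000 → 0.35200  (Δp = -0.09800)
p: 0.35200 → 0.29712  (Δp = -0.05488)
p: 0.29712 → 0.26639  (Δp = -0.03073)
p: 0.26639 → 0.24918  (Δp = -0.01721)
p: 0.24918 → 0.23954  (Δp = -0.00964)
p: 0.23954 → 0.23414  (Δp = -0.00540)
p: 0.23414 → 0.23112  (Δp = -0.00302)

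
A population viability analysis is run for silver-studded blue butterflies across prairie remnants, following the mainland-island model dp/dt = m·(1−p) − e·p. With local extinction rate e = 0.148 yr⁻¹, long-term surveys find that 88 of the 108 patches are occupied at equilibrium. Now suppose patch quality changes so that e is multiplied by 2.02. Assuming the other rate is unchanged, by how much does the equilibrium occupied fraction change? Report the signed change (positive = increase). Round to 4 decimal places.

-0.1295

Observed p* = 88/108 = 0.81481.
Balance m(1−p*) = e·p* gives m = e·p*/(1−p*) = 0.148×0.81481/0.18519 = 0.65118.
New p* = m/(m+e) = 0.65118/(0.65118+0.29896) = 0.68535.
Δp* = 0.68535 − 0.81481 = -0.12946.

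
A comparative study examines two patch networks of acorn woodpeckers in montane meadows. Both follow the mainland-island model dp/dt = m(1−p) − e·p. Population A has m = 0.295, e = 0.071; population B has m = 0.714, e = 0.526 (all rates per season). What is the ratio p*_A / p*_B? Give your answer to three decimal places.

A: p*_A = m/(m+e) = 0.295/0.3660 = 0.8060.
B: p*_B = 0.714/1.2400 = 0.5758.
p*_A / p*_B = 0.8060/0.5758 = 1.3998.

1.400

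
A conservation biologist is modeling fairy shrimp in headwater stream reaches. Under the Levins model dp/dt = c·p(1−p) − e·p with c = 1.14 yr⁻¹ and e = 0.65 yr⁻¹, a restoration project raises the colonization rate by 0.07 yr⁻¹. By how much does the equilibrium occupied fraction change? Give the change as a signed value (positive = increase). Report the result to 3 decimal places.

0.033

Before: p* = 1 − 0.65/1.14 = 0.4298.
After the change, c = 1.21, e = 0.65, so p* = 1 − 0.65/1.21 = 0.4628.
Δp* = 0.4628 − 0.4298 = +0.0330.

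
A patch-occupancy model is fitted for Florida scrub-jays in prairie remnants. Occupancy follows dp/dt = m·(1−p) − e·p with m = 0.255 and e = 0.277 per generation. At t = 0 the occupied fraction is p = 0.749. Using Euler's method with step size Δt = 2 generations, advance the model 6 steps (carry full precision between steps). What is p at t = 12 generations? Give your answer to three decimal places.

Update rule: p ← p + [m·(1−p) − e·p]·Δt with Δt = 2.
  1  |  dp/dt·Δt = -0.286936  |  p_1 = 0.462064
  2  |  dp/dt·Δt = +0.018364  |  p_2 = 0.480428
  3  |  dp/dt·Δt = -0.001175  |  p_3 = 0.479253
  4  |  dp/dt·Δt = +0.000075  |  p_4 = 0.479328
  5  |  dp/dt·Δt = -0.000005  |  p_5 = 0.479323
  6  |  dp/dt·Δt = +0.000000  |  p_6 = 0.479323

0.479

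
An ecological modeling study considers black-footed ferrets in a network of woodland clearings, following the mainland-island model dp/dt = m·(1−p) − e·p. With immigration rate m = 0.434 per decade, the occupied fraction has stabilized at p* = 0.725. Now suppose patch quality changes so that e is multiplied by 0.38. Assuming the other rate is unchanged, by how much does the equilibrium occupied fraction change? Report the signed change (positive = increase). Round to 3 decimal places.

0.149

Balance m(1−p*) = e·p* gives e = m(1−p*)/p* = 0.434×0.27500/0.72500 = 0.16462.
New p* = m/(m+e) = 0.43400/(0.43400+0.06256) = 0.87401.
Δp* = 0.87401 − 0.72500 = +0.14901.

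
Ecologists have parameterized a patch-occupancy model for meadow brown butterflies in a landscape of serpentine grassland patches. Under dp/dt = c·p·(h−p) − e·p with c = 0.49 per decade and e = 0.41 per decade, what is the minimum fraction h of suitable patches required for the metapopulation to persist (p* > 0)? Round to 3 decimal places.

p* = h − e/c is positive only when h > e/c.
h_min = e/c = 0.41/0.49 = 0.8367.

0.837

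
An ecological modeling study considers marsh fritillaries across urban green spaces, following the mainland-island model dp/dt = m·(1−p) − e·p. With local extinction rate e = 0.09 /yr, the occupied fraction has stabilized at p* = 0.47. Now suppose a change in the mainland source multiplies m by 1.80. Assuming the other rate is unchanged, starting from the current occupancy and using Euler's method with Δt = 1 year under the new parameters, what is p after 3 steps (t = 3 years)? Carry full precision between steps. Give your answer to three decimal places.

0.550

Balance m(1−p*) = e·p* gives m = e·p*/(1−p*) = 0.09×0.47000/0.53000 = 0.07981.
Starting from p₀ = 0.47000; update p ← p + (dp/dt)·Δt with the new parameters.
  1  |  dp/dt·Δt = +0.033840  |  p_1 = 0.503840
  2  |  dp/dt·Δt = +0.025933  |  p_2 = 0.529773
  3  |  dp/dt·Δt = +0.019873  |  p_3 = 0.549646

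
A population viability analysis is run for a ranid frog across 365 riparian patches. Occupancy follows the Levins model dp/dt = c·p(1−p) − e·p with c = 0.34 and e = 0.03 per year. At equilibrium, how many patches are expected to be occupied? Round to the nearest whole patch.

p* = 1 − e/c = 1 − 0.03/0.34 = 0.9118.
Expected occupied patches = N × p* = 365 × 0.9118 = 332.79 ≈ 333.

333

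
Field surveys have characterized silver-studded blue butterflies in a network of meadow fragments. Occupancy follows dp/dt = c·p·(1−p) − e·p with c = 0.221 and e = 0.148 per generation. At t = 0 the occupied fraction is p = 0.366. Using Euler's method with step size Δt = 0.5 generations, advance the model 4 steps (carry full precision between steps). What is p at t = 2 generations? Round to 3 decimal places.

Update rule: p ← p + [c·p·(1−p) − e·p]·Δt with Δt = 0.5.
step 1: Δp = -0.00144, p = 0.36456
step 2: Δp = -0.00138, p = 0.36318
step 3: Δp = -0.00132, p = 0.36186
step 4: Δp = -0.00126, p = 0.36060

0.361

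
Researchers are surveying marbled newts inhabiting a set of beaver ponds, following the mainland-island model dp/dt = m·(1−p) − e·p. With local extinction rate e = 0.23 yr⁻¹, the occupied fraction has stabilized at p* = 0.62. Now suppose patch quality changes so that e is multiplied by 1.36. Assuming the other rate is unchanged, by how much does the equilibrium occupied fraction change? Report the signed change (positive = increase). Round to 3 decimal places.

Balance m(1−p*) = e·p* gives m = e·p*/(1−p*) = 0.23×0.62000/0.38000 = 0.37526.
New p* = m/(m+e) = 0.37526/(0.37526+0.31280) = 0.54539.
Δp* = 0.54539 − 0.62000 = -0.07461.

-0.075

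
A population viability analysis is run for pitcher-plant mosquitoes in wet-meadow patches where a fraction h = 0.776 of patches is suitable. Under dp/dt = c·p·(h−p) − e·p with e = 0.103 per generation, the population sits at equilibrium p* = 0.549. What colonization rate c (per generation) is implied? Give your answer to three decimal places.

0.454

At equilibrium c(h−p*) = e, so c = e/(h−p*).
c = 0.103/(0.776 − 0.549) = 0.103/0.2270 = 0.4537.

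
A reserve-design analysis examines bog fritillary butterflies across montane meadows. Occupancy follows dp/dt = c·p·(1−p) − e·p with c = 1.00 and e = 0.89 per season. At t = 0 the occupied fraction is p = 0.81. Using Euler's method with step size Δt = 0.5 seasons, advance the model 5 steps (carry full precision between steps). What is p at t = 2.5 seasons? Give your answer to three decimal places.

Update rule: p ← p + [c·p·(1−p) − e·p]·Δt with Δt = 0.5.
t = 0.5: p = 0.81000 + (-0.28350) = 0.52650
t = 1: p = 0.52650 + (-0.10964) = 0.41686
t = 1.5: p = 0.41686 + (-0.06396) = 0.35290
t = 2: p = 0.35290 + (-0.04286) = 0.31004
t = 2.5: p = 0.31004 + (-0.03101) = 0.27903

0.279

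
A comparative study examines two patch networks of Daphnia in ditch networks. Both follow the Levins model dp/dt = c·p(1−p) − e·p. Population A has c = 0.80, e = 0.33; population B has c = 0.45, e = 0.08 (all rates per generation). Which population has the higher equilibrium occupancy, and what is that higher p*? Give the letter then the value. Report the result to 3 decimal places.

A: p*_A = 1 − 0.33/0.80 = 0.5875.
B: p*_B = 1 − 0.08/0.45 = 0.8222.
B is higher at 0.8222.

B, 0.822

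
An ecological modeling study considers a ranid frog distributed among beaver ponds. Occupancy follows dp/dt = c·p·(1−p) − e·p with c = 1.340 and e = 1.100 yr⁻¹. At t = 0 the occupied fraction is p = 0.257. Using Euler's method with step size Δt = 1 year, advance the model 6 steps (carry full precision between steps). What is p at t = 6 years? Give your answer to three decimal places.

0.189

Update rule: p ← p + [c·p·(1−p) − e·p]·Δt with Δt = 1.
p: 0.25700 → 0.23017  (Δp = -0.02683)
p: 0.23017 → 0.21442  (Δp = -0.01575)
p: 0.21442 → 0.20427  (Δp = -0.01015)
p: 0.20427 → 0.19738  (Δp = -0.00689)
p: 0.19738 → 0.19255  (Δp = -0.00484)
p: 0.19255 → 0.18908  (Δp = -0.00347)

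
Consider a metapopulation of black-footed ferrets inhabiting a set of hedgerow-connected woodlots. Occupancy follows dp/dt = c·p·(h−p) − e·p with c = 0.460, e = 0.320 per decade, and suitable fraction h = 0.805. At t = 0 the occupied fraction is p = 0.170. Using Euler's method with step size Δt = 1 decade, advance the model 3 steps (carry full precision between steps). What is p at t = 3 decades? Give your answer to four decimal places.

Update rule: p ← p + [c·p·(h−p) − e·p]·Δt with Δt = 1.
  1  |  dp/dt·Δt = -0.004743  |  p_1 = 0.165257
  2  |  dp/dt·Δt = -0.004250  |  p_2 = 0.161007
  3  |  dp/dt·Δt = -0.003826  |  p_3 = 0.157181

0.1572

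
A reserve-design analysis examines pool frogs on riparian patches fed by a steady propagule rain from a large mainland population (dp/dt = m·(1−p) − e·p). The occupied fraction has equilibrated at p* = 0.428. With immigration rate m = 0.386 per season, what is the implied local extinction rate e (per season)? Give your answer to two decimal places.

At equilibrium m(1−p*) = e·p*, so e = m(1−p*)/p*.
e = 0.386 × 0.5720 / 0.428 = 0.5159.

0.52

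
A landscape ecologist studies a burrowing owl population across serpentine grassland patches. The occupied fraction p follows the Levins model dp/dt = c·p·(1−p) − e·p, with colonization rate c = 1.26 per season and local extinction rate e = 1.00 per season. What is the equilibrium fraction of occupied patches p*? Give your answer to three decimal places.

0.206

At equilibrium, colonization balances extinction: c·p*·(1−p*) = e·p*.
So p* = 1 − e/c = 1 − 1.00/1.26 = 1 − 0.7937 = 0.2063.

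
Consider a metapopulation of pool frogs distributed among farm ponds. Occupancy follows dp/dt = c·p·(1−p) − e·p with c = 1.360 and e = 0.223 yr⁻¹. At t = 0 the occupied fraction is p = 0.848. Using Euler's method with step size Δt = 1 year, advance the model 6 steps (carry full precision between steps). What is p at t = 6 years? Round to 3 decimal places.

Update rule: p ← p + [c·p·(1−p) − e·p]·Δt with Δt = 1.
p: 0.84800 → 0.83419  (Δp = -0.01381)
p: 0.83419 → 0.83628  (Δp = +0.00208)
p: 0.83628 → 0.83600  (Δp = -0.00028)
p: 0.83600 → 0.83603  (Δp = +0.00004)
p: 0.83603 → 0.83603  (Δp = -0.00001)
p: 0.83603 → 0.83603  (Δp = +0.00000)

0.836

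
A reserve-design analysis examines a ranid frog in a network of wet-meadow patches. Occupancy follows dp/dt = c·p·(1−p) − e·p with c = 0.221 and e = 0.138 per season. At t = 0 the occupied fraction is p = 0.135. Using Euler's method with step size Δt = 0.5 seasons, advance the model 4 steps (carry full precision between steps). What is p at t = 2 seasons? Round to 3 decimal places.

Update rule: p ← p + [c·p·(1−p) − e·p]·Δt with Δt = 0.5.
step 1: Δp = +0.00359, p = 0.13859
step 2: Δp = +0.00363, p = 0.14222
step 3: Δp = +0.00367, p = 0.14588
step 4: Δp = +0.00370, p = 0.14959

0.150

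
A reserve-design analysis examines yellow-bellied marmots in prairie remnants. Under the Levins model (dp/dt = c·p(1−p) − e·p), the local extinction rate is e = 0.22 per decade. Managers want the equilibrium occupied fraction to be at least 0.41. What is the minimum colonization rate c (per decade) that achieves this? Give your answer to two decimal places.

p* = 1 − e/c ≥ 0.41 requires e/c ≤ 0.5900, i.e. c ≥ e/0.5900.
c_min = 0.22/0.5900 = 0.3729.

0.37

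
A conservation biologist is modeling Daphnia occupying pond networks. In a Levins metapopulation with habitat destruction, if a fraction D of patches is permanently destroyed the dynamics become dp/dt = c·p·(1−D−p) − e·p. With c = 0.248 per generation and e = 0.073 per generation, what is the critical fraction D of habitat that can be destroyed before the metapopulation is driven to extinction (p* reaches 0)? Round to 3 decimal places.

The nontrivial equilibrium is p* = (1−D) − e/c; extinction occurs when this hits zero.
So D_crit = 1 − e/c = 1 − 0.073/0.248 = 1 − 0.2944 = 0.7056.
Note this equals the original equilibrium occupancy — the Levins extinction-debt result.

0.706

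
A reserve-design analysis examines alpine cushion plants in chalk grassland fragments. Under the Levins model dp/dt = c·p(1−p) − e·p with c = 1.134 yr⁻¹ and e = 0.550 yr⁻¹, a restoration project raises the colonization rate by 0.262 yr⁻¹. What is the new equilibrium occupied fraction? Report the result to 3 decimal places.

Before: p* = 1 − 0.550/1.134 = 0.5150.
After the change, c = 1.396, e = 0.55, so p* = 1 − 0.55/1.396 = 0.6060.

0.606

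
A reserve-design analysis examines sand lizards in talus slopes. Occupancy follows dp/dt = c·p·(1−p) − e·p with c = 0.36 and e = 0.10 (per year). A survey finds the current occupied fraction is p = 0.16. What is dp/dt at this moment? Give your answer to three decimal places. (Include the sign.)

Colonization term: c·p·(1−p) = 0.36×0.16×0.8400 = 0.04838.
Extinction term: e·p = 0.01600.
dp/dt = 0.04838 − 0.01600 = 0.03238.

0.032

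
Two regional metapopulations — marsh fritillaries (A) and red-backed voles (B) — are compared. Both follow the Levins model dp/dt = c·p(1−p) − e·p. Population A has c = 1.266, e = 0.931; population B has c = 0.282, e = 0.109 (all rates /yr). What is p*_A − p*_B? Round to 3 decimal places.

A: p*_A = 1 − 0.931/1.266 = 0.2646.
B: p*_B = 1 − 0.109/0.282 = 0.6135.
p*_A − p*_B = 0.2646 − 0.6135 = -0.3489.

-0.349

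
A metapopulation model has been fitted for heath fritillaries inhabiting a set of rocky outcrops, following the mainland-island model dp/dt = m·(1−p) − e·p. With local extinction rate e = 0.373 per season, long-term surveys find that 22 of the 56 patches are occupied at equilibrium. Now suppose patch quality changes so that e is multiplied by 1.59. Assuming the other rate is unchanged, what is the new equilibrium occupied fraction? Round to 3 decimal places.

Observed p* = 22/56 = 0.39286.
Balance m(1−p*) = e·p* gives m = e·p*/(1−p*) = 0.373×0.39286/0.60714 = 0.24136.
New p* = m/(m+e) = 0.24136/(0.24136+0.59307) = 0.28925.

0.289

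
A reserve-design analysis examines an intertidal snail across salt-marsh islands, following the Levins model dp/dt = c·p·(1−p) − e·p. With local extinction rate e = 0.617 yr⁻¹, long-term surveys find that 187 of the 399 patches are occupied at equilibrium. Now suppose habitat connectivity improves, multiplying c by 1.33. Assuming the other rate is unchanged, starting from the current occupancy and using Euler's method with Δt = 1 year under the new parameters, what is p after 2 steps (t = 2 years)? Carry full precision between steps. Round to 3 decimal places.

0.596

Observed p* = 187/399 = 0.46867.
Balance c(1−p*) = e gives c = e/(1 − 0.46867) = 0.617/0.53133 = 1.16124.
Starting from p₀ = 0.46867; update p ← p + (dp/dt)·Δt with the new parameters.
  1  |  dp/dt·Δt = +0.095426  |  p_1 = 0.564098
  2  |  dp/dt·Δt = +0.031719  |  p_2 = 0.595817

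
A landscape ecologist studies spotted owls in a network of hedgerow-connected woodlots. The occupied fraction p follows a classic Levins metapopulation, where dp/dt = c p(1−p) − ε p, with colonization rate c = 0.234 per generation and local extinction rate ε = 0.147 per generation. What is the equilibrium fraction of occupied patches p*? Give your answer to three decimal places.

Setting dp/dt = 0 and dividing through by p* gives c·(1−p*) = ε.
So p* = 1 − ε/c = 1 − 0.147/0.234 = 1 − 0.6282 = 0.3718.

0.372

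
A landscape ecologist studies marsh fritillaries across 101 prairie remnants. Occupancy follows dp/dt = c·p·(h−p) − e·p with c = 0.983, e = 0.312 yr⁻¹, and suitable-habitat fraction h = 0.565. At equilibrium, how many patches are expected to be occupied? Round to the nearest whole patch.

25

p* = h − e/c = 0.565 − 0.3174 = 0.2476.
Expected occupied patches = N × p* = 101 × 0.2476 = 25.01 ≈ 25.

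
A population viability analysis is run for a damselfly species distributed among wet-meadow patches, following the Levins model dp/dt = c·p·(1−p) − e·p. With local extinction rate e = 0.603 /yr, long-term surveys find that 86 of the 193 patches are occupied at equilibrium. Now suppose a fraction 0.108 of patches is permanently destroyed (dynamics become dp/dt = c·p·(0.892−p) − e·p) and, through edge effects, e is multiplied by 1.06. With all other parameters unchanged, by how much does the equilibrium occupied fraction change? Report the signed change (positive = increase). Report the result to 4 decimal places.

-0.1413

Observed p* = 86/193 = 0.44560.
Balance c(1−p*) = e gives c = e/(1 − 0.44560) = 0.603/0.55440 = 1.08766.
New p* = 0.892 − e/c = 0.892 − 0.63918/1.08766 = 0.30433.
Δp* = 0.30433 − 0.44560 = -0.14127.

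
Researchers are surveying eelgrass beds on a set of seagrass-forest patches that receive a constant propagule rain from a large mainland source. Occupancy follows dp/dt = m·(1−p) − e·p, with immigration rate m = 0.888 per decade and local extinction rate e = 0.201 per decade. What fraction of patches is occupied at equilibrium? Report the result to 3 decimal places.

At equilibrium the propagule rain into empty patches balances local extinction: m(1−p*) = e·p*.
p* = m/(m+e) = 0.888/(0.888+0.201) = 0.888/1.0890 = 0.8154.

0.815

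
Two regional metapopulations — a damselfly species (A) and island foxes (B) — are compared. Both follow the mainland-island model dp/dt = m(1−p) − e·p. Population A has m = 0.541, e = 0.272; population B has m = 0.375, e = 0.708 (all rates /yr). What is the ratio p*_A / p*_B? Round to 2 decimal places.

A: p*_A = m/(m+e) = 0.541/0.8130 = 0.6654.
B: p*_B = 0.375/1.0830 = 0.3463.
p*_A / p*_B = 0.6654/0.3463 = 1.9218.

1.92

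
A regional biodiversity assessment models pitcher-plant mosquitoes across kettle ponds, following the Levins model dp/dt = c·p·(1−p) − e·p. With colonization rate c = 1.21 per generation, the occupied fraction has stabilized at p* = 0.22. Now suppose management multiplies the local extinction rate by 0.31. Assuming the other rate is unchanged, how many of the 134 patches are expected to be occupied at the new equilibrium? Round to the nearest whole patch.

Balance c(1−p*) = e gives e = 1.21×(1 − 0.22000) = 0.94380.
New p* = 1 − e/c = 1 − 0.29258/1.21000 = 0.75820.
Expected occupied = 134 × 0.75820 = 101.60 ≈ 102.

102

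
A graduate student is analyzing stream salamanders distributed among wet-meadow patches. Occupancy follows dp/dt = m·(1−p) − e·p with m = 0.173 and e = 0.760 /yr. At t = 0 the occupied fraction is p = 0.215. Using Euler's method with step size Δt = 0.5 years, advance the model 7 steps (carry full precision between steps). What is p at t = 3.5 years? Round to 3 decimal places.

Update rule: p ← p + [m·(1−p) − e·p]·Δt with Δt = 0.5.
  1  |  dp/dt·Δt = -0.013797  |  p_1 = 0.201203
  2  |  dp/dt·Δt = -0.007361  |  p_2 = 0.193842
  3  |  dp/dt·Δt = -0.003927  |  p_3 = 0.189914
  4  |  dp/dt·Δt = -0.002095  |  p_4 = 0.187819
  5  |  dp/dt·Δt = -0.001118  |  p_5 = 0.186702
  6  |  dp/dt·Δt = -0.000596  |  p_6 = 0.186105
  7  |  dp/dt·Δt = -0.000318  |  p_7 = 0.185787

0.186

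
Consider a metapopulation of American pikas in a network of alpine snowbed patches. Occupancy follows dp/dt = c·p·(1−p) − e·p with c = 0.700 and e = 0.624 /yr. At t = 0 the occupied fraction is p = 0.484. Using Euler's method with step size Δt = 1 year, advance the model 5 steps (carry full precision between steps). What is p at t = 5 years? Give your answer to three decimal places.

Update rule: p ← p + [c·p·(1−p) − e·p]·Δt with Δt = 1.
t = 1: p = 0.48400 + (-0.12720) = 0.35680
t = 2: p = 0.35680 + (-0.06200) = 0.29481
t = 3: p = 0.29481 + (-0.03843) = 0.25637
t = 4: p = 0.25637 + (-0.02652) = 0.22985
t = 5: p = 0.22985 + (-0.01951) = 0.21034

0.210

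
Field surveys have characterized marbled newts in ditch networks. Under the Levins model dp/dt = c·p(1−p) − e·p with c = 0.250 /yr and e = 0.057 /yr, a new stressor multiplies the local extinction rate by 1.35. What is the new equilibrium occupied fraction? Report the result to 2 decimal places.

0.69

Before: p* = 1 − 0.057/0.250 = 0.7720.
After the change, c = 0.25, e = 0.07695, so p* = 1 − 0.07695/0.25 = 0.6922.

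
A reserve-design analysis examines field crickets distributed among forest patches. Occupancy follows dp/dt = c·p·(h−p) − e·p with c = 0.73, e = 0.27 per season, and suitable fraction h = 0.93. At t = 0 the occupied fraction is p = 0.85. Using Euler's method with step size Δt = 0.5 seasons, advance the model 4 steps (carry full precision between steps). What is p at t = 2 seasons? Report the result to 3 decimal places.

0.641

Update rule: p ← p + [c·p·(h−p) − e·p]·Δt with Δt = 0.5.
step 1: Δp = -0.08993, p = 0.76007
step 2: Δp = -0.05547, p = 0.70460
step 3: Δp = -0.03715, p = 0.66745
step 4: Δp = -0.02614, p = 0.64131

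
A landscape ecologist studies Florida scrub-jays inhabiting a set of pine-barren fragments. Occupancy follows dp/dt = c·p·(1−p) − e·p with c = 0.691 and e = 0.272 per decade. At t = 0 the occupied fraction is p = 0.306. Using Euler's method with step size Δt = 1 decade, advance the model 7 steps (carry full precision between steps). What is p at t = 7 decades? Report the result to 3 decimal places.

Update rule: p ← p + [c·p·(1−p) − e·p]·Δt with Δt = 1.
  1  |  dp/dt·Δt = +0.063512  |  p_1 = 0.369512
  2  |  dp/dt·Δt = +0.060477  |  p_2 = 0.429989
  3  |  dp/dt·Δt = +0.052406  |  p_3 = 0.482395
  4  |  dp/dt·Δt = +0.041324  |  p_4 = 0.523719
  5  |  dp/dt·Δt = +0.029910  |  p_5 = 0.553629
  6  |  dp/dt·Δt = +0.020176  |  p_6 = 0.573804
  7  |  dp/dt·Δt = +0.012911  |  p_7 = 0.586716

0.587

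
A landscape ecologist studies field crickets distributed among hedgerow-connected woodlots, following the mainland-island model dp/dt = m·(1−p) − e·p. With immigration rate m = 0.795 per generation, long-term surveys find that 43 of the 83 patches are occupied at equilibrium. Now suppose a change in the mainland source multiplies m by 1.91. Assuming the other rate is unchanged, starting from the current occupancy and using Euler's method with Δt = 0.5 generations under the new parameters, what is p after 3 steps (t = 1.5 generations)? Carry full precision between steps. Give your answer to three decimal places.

Observed p* = 43/83 = 0.51807.
Balance m(1−p*) = e·p* gives e = m(1−p*)/p* = 0.795×0.48193/0.51807 = 0.73953.
Starting from p₀ = 0.51807; update p ← p + (dp/dt)·Δt with the new parameters.
t = 0.5: p = 0.51807 + (+0.17433) = 0.69240
t = 1: p = 0.69240 + (-0.02249) = 0.66991
t = 1.5: p = 0.66991 + (+0.00290) = 0.67281

0.673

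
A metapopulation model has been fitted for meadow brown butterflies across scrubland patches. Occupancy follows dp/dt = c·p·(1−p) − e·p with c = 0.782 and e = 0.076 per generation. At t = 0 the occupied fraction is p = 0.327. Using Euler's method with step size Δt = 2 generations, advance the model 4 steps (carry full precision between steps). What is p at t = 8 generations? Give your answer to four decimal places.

Update rule: p ← p + [c·p·(1−p) − e·p]·Δt with Δt = 2.
p: 0.32700 → 0.62149  (Δp = +0.29449)
p: 0.62149 → 0.89494  (Δp = +0.27345)
p: 0.89494 → 0.90596  (Δp = +0.01102)
p: 0.90596 → 0.90150  (Δp = -0.00446)

0.9015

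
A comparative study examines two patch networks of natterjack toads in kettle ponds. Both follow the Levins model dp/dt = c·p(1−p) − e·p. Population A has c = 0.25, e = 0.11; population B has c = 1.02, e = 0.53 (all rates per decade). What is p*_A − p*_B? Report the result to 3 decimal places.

A: p*_A = 1 − 0.11/0.25 = 0.5600.
B: p*_B = 1 − 0.53/1.02 = 0.4804.
p*_A − p*_B = 0.5600 − 0.4804 = 0.0796.

0.080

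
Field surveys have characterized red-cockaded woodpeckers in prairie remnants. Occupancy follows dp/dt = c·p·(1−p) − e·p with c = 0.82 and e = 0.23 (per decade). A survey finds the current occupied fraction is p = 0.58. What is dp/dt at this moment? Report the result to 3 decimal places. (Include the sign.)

0.066

Colonization term: c·p·(1−p) = 0.82×0.58×0.4200 = 0.19975.
Extinction term: e·p = 0.13340.
dp/dt = 0.19975 − 0.13340 = 0.06635.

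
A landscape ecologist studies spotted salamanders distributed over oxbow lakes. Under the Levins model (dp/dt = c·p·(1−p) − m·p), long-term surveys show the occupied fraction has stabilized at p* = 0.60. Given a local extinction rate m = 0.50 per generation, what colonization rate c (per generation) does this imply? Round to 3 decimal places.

1.250

At equilibrium c(1−p*) = m, so c = m/(1−p*).
c = 0.50/(1 − 0.60) = 0.50/0.4000 = 1.2500.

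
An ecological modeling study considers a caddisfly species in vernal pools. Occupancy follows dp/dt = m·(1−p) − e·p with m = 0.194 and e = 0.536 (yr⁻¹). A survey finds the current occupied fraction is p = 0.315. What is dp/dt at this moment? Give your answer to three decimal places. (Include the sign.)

Colonization term: m·(1−p) = 0.194×0.6850 = 0.13289.
Extinction term: e·p = 0.16884.
dp/dt = 0.13289 − 0.16884 = -0.03595.

-0.036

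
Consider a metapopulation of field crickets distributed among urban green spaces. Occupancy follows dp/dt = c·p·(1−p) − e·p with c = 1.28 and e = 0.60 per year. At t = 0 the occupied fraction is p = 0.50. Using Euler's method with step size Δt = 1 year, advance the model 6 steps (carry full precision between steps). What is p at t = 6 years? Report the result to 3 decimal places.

0.531

Update rule: p ← p + [c·p·(1−p) − e·p]·Δt with Δt = 1.
step 1: Δp = +0.02000, p = 0.52000
step 2: Δp = +0.00749, p = 0.52749
step 3: Δp = +0.00254, p = 0.53003
step 4: Δp = +0.00083, p = 0.53086
step 5: Δp = +0.00027, p = 0.53112
step 6: Δp = +0.00009, p = 0.53121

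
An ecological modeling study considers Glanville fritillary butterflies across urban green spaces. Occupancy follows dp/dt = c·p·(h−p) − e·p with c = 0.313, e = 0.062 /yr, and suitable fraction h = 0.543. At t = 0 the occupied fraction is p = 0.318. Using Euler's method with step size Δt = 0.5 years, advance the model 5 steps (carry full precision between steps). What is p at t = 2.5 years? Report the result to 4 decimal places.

0.3241

Update rule: p ← p + [c·p·(h−p) − e·p]·Δt with Δt = 0.5.
t = 0.5: p = 0.31800 + (+0.00134) = 0.31934
t = 1: p = 0.31934 + (+0.00128) = 0.32062
t = 1.5: p = 0.32062 + (+0.00122) = 0.32184
t = 2: p = 0.32184 + (+0.00116) = 0.32300
t = 2.5: p = 0.32300 + (+0.00111) = 0.32411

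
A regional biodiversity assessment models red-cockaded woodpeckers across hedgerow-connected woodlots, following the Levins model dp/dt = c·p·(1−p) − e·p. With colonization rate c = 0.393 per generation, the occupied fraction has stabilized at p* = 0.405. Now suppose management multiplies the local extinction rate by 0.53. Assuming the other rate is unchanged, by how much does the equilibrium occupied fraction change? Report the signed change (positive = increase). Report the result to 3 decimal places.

0.280

Balance c(1−p*) = e gives e = 0.393×(1 − 0.40500) = 0.23383.
New p* = 1 − e/c = 1 − 0.12393/0.39300 = 0.68466.
Δp* = 0.68466 − 0.40500 = +0.27966.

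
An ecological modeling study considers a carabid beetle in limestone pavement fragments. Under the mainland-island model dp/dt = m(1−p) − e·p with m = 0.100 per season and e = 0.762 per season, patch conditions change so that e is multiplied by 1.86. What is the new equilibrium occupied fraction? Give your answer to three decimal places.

0.066

Before: p* = 0.100/(0.100+0.762) = 0.1160.
After: m = 0.1, e = 1.41732; p* = 0.1/1.5173 = 0.0659.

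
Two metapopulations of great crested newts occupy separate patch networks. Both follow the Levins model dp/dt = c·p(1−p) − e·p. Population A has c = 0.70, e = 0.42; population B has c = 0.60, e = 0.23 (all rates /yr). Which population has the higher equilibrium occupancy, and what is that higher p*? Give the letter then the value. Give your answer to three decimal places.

B, 0.617

A: p*_A = 1 − 0.42/0.70 = 0.4000.
B: p*_B = 1 − 0.23/0.60 = 0.6167.
B is higher at 0.6167.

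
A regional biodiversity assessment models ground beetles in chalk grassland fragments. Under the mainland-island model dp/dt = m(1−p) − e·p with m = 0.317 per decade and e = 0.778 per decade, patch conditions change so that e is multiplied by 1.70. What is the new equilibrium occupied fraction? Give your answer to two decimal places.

0.19

Before: p* = 0.317/(0.317+0.778) = 0.2895.
After: m = 0.317, e = 1.3226; p* = 0.317/1.6396 = 0.1933.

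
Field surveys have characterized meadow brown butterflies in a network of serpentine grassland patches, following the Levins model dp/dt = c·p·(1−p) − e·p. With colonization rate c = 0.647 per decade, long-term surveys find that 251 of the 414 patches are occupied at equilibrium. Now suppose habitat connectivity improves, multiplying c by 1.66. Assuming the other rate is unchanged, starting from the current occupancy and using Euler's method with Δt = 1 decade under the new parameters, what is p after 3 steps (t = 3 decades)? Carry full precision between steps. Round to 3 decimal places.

Observed p* = 251/414 = 0.60628.
Balance c(1−p*) = e gives e = 0.647×(1 − 0.60628) = 0.25474.
Starting from p₀ = 0.60628; update p ← p + (dp/dt)·Δt with the new parameters.
  1  |  dp/dt·Δt = +0.101932  |  p_1 = 0.708212
  2  |  dp/dt·Δt = +0.041536  |  p_2 = 0.749748
  3  |  dp/dt·Δt = +0.010526  |  p_3 = 0.760274

0.760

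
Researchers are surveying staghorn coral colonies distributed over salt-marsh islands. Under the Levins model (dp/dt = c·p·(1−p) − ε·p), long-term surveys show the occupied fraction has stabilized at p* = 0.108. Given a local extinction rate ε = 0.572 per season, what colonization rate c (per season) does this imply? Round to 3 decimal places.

0.641

At equilibrium c(1−p*) = ε, so c = ε/(1−p*).
c = 0.572/(1 − 0.108) = 0.572/0.8920 = 0.6413.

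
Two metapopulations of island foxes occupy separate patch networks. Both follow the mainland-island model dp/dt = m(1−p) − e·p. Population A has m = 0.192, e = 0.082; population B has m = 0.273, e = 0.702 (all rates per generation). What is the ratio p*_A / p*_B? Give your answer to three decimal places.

A: p*_A = m/(m+e) = 0.192/0.2740 = 0.7007.
B: p*_B = 0.273/0.9750 = 0.2800.
p*_A / p*_B = 0.7007/0.2800 = 2.5026.

2.503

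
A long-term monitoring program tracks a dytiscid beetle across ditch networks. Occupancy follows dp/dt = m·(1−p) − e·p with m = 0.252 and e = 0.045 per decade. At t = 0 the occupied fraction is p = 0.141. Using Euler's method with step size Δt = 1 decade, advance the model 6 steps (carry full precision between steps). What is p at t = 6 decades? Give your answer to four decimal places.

Update rule: p ← p + [m·(1−p) − e·p]·Δt with Δt = 1.
step 1: Δp = +0.21012, p = 0.35112
step 2: Δp = +0.14772, p = 0.49884
step 3: Δp = +0.10384, p = 0.60268
step 4: Δp = +0.07300, p = 0.67569
step 5: Δp = +0.05132, p = 0.72701
step 6: Δp = +0.03608, p = 0.76309

0.7631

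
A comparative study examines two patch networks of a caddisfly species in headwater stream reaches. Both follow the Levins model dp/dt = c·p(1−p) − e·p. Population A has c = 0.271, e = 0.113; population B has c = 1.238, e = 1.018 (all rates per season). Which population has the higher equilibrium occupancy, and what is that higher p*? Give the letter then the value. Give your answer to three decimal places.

A, 0.583

A: p*_A = 1 − 0.113/0.271 = 0.5830.
B: p*_B = 1 − 1.018/1.238 = 0.1777.
A is higher at 0.5830.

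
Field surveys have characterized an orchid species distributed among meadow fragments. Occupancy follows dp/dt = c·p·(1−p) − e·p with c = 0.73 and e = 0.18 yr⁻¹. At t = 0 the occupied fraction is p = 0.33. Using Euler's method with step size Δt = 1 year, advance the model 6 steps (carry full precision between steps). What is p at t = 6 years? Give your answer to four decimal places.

0.7357

Update rule: p ← p + [c·p·(1−p) − e·p]·Δt with Δt = 1.
t = 1: p = 0.33000 + (+0.10200) = 0.43200
t = 2: p = 0.43200 + (+0.10136) = 0.53337
t = 3: p = 0.53337 + (+0.08568) = 0.61905
t = 4: p = 0.61905 + (+0.06073) = 0.67977
t = 5: p = 0.67977 + (+0.03655) = 0.71632
t = 6: p = 0.71632 + (+0.01940) = 0.73572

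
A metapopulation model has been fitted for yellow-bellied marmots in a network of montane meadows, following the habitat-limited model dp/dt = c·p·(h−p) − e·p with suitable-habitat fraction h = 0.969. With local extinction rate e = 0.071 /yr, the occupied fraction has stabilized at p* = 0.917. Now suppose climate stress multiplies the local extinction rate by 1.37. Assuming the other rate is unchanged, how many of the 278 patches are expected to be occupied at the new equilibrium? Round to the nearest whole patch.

250

Balance c(h−p*) = e gives c = e/(0.969 − 0.91700) = 0.071/0.05200 = 1.36538.
New p* = 0.969 − e/c = 0.969 − 0.09727/1.36538 = 0.89776.
Expected occupied = 278 × 0.89776 = 249.58 ≈ 250.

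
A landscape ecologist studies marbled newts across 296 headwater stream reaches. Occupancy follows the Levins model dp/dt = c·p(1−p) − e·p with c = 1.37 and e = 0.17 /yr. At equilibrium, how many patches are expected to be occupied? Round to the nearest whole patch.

p* = 1 − e/c = 1 − 0.17/1.37 = 0.8759.
Expected occupied patches = N × p* = 296 × 0.8759 = 259.27 ≈ 259.

259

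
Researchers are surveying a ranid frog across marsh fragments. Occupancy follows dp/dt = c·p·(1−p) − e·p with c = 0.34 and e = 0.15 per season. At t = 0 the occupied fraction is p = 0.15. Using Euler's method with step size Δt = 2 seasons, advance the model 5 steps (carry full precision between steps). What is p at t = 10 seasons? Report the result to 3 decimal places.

Update rule: p ← p + [c·p·(1−p) − e·p]·Δt with Δt = 2.
t = 2: p = 0.15000 + (+0.04170) = 0.19170
t = 4: p = 0.19170 + (+0.04786) = 0.23956
t = 6: p = 0.23956 + (+0.05201) = 0.29156
t = 8: p = 0.29156 + (+0.05299) = 0.34455
t = 10: p = 0.34455 + (+0.05020) = 0.39476

0.395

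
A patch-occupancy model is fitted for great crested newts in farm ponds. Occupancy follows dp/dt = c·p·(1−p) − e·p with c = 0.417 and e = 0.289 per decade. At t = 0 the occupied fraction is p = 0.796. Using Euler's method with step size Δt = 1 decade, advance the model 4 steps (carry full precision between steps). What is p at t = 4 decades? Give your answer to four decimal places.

0.4544

Update rule: p ← p + [c·p·(1−p) − e·p]·Δt with Δt = 1.
p: 0.79600 → 0.63367  (Δp = -0.16233)
p: 0.63367 → 0.54734  (Δp = -0.08633)
p: 0.54734 → 0.49247  (Δp = -0.05487)
p: 0.49247 → 0.45437  (Δp = -0.03810)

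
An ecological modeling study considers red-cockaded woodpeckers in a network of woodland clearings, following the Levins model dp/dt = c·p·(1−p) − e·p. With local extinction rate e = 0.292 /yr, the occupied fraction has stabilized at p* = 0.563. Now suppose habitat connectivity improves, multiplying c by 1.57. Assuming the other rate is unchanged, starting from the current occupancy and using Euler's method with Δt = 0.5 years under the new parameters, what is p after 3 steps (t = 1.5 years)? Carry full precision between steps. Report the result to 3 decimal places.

Balance c(1−p*) = e gives c = e/(1 − 0.56300) = 0.292/0.43700 = 0.66819.
Starting from p₀ = 0.56300; update p ← p + (dp/dt)·Δt with the new parameters.
  1  |  dp/dt·Δt = +0.046853  |  p_1 = 0.609853
  2  |  dp/dt·Δt = +0.035764  |  p_2 = 0.645617
  3  |  dp/dt·Δt = +0.025750  |  p_3 = 0.671367

0.671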